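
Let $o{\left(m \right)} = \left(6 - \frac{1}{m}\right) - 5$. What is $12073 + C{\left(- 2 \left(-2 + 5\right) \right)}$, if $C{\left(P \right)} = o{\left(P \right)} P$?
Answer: $12066$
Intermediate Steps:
$o{\left(m \right)} = 1 - \frac{1}{m}$
$C{\left(P \right)} = -1 + P$ ($C{\left(P \right)} = \frac{-1 + P}{P} P = -1 + P$)
$12073 + C{\left(- 2 \left(-2 + 5\right) \right)} = 12073 - \left(1 + 2 \left(-2 + 5\right)\right) = 12073 - 7 = 12066$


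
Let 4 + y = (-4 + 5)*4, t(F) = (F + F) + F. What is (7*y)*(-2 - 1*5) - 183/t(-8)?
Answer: 61/8 ≈ 7.6250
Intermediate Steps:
t(F) = 3*F (t(F) = 2*F + F = 3*F)
y = 0 (y = -4 + (-4 + 5)*4 = -4 + 1*4 = -4 + 4 = 0)
(7*y)*(-2 - 1*5) - 183/t(-8) = (7*0)*(-2 - 1*5) - 183/(3*(-8)) = 0*(-2 - 5) - 183/(-24) = 0*(-7) - 183*(-1/24) = 0 + 61/8 = 61/8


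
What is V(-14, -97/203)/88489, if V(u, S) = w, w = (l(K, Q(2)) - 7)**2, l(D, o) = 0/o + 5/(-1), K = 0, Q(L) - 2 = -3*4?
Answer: 144/88489 ≈ 0.0016273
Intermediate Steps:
Q(L) = -10 (Q(L) = 2 - 3*4 = 2 - 12 = -10)
l(D, o) = -5 (l(D, o) = 0 + 5*(-1) = 0 - 5 = -5)
w = 144 (w = (-5 - 7)**2 = (-12)**2 = 144)
V(u, S) = 144
V(-14, -97/203)/88489 = 144/88489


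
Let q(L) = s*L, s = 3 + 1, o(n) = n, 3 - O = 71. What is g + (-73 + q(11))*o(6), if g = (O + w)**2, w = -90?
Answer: 24790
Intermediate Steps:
O = -68 (O = 3 - 1*71 = 3 - 71 = -68)
s = 4
q(L) = 4*L
g = 24964 (g = (-68 - 90)**2 = (-158)**2 = 24964)
g + (-73 + q(11))*o(6) = 24964 + (-73 + 4*11)*6 = 24964 + (-73 + 44)*6 = 24964 - 29*6 = 24964 - 174 = 24790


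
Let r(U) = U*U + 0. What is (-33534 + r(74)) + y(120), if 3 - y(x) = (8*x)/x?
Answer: -28063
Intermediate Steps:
y(x) = -5 (y(x) = 3 - 8*x/x = 3 - 1*8 = 3 - 8 = -5)
r(U) = U² (r(U) = U² + 0 = U²)
(-33534 + r(74)) + y(120) = (-33534 + 74²) - 5 = (-33534 + 5476) - 5 = -28058 - 5 = -28063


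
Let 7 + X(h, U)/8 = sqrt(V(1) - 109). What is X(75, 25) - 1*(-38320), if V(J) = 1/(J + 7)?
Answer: 38264 + 2*I*sqrt(1742) ≈ 38264.0 + 83.474*I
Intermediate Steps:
V(J) = 1/(7 + J)
X(h, U) = -56 + 2*I*sqrt(1742) (X(h, U) = -56 + 8*sqrt(1/(7 + 1) - 109) = -56 + 8*sqrt(1/8 - 109) = -56 + 8*sqrt(-871/8) = -56 + 8*(I*sqrt(1742)/4) = -56 + 2*I*sqrt(1742))
X(75, 25) - 1*(-38320) = (-56 + 2*I*sqrt(1742)) - 1*(-38320) = (-56 + 2*I*sqrt(1742)) + 38320 = 38264 + 2*I*sqrt(1742)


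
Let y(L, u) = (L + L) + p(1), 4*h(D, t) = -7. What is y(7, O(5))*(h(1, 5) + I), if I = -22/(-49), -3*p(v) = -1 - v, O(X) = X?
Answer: -935/49 ≈ -19.082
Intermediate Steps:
h(D, t) = -7/4 (h(D, t) = (1/4)*(-7) = -7/4)
p(v) = 1/3 + v/3 (p(v) = -(-1 - v)/3 = 1/3 + v/3)
I = 22/49 (I = -22*(-1/49) = 22/49 ≈ 0.44898)
y(L, u) = 2/3 + 2*L (y(L, u) = (L + L) + (1/3 + (1/3)*1) = 2*L + (1/3 + 1/3) = 2*L + 2/3 = 2/3 + 2*L)
y(7, O(5))*(h(1, 5) + I) = (2/3 + 2*7)*(-7/4 + 22/49) = (2/3 + 14)*(-255/196) = (44/3)*(-255/196) = -935/49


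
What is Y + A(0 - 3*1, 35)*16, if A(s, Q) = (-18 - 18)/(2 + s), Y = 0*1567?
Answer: 576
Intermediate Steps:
Y = 0
A(s, Q) = -36/(2 + s)
Y + A(0 - 3*1, 35)*16 = 0 - 36/(2 + (0 - 3*1))*16 = 0 - 36/(2 + (0 - 3))*16 = 0 - 36/(2 - 3)*16 = 0 - 36/(-1)*16 = 0 - 36*(-1)*16 = 0 + 36*16 = 0 + 576 = 576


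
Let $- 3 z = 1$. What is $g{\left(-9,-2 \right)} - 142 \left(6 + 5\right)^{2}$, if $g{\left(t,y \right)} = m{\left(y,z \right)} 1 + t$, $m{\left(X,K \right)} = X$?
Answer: $-17193$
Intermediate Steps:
$z = - \frac{1}{3}$ ($z = \left(- \frac{1}{3}\right) 1 = - \frac{1}{3} \approx -0.33333$)
$g{\left(t,y \right)} = t + y$ ($g{\left(t,y \right)} = y 1 + t = y + t = t + y$)
$g{\left(-9,-2 \right)} - 142 \left(6 + 5\right)^{2} = \left(-9 - 2\right) - 142 \left(6 + 5\right)^{2} = -11 - 142 \cdot 11^{2} = -11 - 17182 = -17193$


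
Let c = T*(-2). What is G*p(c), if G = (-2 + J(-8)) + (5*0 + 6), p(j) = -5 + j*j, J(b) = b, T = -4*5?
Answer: -6380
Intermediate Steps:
T = -20
c = 40 (c = -20*(-2) = 40)
p(j) = -5 + j²
G = -4 (G = (-2 - 8) + (5*0 + 6) = -10 + (0 + 6) = -10 + 6 = -4)
G*p(c) = -4*(-5 + 40²) = -4*(-5 + 1600) = -4*1595 = -6380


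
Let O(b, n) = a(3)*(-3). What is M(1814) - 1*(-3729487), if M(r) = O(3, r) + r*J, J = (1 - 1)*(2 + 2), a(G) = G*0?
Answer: 3729487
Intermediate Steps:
a(G) = 0
O(b, n) = 0 (O(b, n) = 0*(-3) = 0)
J = 0 (J = 0*4 = 0)
M(r) = 0 (M(r) = 0 + r*0 = 0 + 0 = 0)
M(1814) - 1*(-3729487) = 0 - 1*(-3729487) = 0 + 3729487 = 3729487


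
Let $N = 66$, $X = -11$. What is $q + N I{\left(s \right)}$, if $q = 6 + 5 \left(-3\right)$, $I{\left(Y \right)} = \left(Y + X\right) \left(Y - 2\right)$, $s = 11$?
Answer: $-9$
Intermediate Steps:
$I{\left(Y \right)} = \left(-11 + Y\right) \left(-2 + Y\right)$ ($I{\left(Y \right)} = \left(Y - 11\right) \left(Y - 2\right) = \left(-11 + Y\right) \left(-2 + Y\right)$)
$q = -9$ ($q = 6 - 15 = -9$)
$q + N I{\left(s \right)} = -9 + 66 \left(22 + 11^{2} - 143\right) = -9 + 66 \left(22 + 121 - 143\right) = -9 + 66 \cdot 0 = -9 + 0 = -9$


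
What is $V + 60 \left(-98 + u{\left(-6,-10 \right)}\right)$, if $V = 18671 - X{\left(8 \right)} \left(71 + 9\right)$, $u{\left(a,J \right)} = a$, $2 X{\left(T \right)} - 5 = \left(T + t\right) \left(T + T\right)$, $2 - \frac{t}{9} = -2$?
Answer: $-15929$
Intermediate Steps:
$t = 36$ ($t = 18 - -18 = 18 + 18 = 36$)
$X{\left(T \right)} = \frac{5}{2} + T \left(36 + T\right)$ ($X{\left(T \right)} = \frac{5}{2} + \frac{\left(T + 36\right) \left(T + T\right)}{2} = \frac{5}{2} + \frac{\left(36 + T\right) 2 T}{2} = \frac{5}{2} + \frac{2 T \left(36 + T\right)}{2} = \frac{5}{2} + T \left(36 + T\right)$)
$V = -9689$ ($V = 18671 - \left(\frac{5}{2} + 8^{2} + 36 \cdot 8\right) \left(71 + 9\right) = 18671 - \left(\frac{5}{2} + 64 + 288\right) 80 = 18671 - \frac{709}{2} \cdot 80 = 18671 - 28360 = -9689$)
$V + 60 \left(-98 + u{\left(-6,-10 \right)}\right) = -9689 + 60 \left(-98 - 6\right) = -9689 + 60 \left(-104\right) = -9689 - 6240 = -15929$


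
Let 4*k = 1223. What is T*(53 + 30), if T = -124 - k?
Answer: -142677/4 ≈ -35669.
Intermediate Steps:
k = 1223/4 (k = (1/4)*1223 = 1223/4 ≈ 305.75)
T = -1719/4 (T = -124 - 1*1223/4 = -124 - 1223/4 = -1719/4 ≈ -429.75)
T*(53 + 30) = -1719*(53 + 30)/4 = -1719/4*83 = -142677/4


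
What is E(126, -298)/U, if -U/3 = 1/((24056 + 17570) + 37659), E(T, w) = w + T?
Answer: 13637020/3 ≈ 4.5457e+6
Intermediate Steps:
E(T, w) = T + w
U = -3/79285 (U = -3/((24056 + 17570) + 37659) = -3/(41626 + 37659) = -3/79285 ≈ -3.7838e-5)
E(126, -298)/U = (126 - 298)/(-3/79285) = -172*(-79285/3) = 13637020/3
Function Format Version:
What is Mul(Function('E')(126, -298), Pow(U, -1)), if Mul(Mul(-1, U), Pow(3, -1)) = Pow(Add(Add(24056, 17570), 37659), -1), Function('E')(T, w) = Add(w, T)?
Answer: Rational(13637020, 3) ≈ 4.5457e+6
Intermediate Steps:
Function('E')(T, w) = Add(T, w)
U = Rational(-3, 79285) (U = Mul(-3, Pow(Add(Add(24056, 17570), 37659), -1)) = Mul(-3, Pow(Add(41626, 37659), -1)) = Mul(-3, Pow(79285, -1)) = Mul(-3, Rational(1, 79285)) = Rational(-3, 79285) ≈ -3.7838e-5)
Mul(Function('E')(126, -298), Pow(U, -1)) = Mul(Add(126, -298), Pow(Rational(-3, 79285), -1)) = Mul(-172, Rational(-79285, 3)) = Rational(13637020, 3)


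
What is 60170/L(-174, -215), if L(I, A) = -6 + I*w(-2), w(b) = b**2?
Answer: -30085/351 ≈ -85.712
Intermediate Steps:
L(I, A) = -6 + 4*I (L(I, A) = -6 + I*(-2)**2 = -6 + I*4 = -6 + 4*I)
60170/L(-174, -215) = 60170/(-6 + 4*(-174)) = 60170/(-6 - 696) = 60170/(-702) = 60170*(-1/702) = -30085/351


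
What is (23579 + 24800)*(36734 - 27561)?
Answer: 443780567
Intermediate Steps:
(23579 + 24800)*(36734 - 27561) = 48379*9173 = 443780567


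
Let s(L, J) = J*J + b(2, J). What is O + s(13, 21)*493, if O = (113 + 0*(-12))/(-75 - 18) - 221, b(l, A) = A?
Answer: 21161572/93 ≈ 2.2754e+5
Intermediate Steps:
s(L, J) = J + J² (s(L, J) = J*J + J = J² + J = J + J²)
O = -20666/93 (O = (113 + 0)/(-93) - 221 = 113*(-1/93) - 221 = -113/93 - 221 = -20666/93 ≈ -222.22)
O + s(13, 21)*493 = -20666/93 + (21*(1 + 21))*493 = -20666/93 + (21*22)*493 = -20666/93 + 462*493 = -20666/93 + 227766 = 21161572/93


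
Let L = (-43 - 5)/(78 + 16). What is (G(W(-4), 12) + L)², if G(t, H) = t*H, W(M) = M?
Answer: 5198400/2209 ≈ 2353.3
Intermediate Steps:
G(t, H) = H*t
L = -24/47 (L = -48/94 = -48*1/94 = -24/47 ≈ -0.51064)
(G(W(-4), 12) + L)² = (12*(-4) - 24/47)² = (-48 - 24/47)² = (-2280/47)² = 5198400/2209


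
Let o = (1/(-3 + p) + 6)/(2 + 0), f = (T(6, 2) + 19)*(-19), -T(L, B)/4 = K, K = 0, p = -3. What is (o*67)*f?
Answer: -846545/12 ≈ -70545.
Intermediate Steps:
T(L, B) = 0 (T(L, B) = -4*0 = 0)
f = -361 (f = (0 + 19)*(-19) = 19*(-19) = -361)
o = 35/12 (o = (1/(-3 - 3) + 6)/(2 + 0) = (1/(-6) + 6)/2 = (-⅙ + 6)*(½) = (35/6)*(½) = 35/12 ≈ 2.9167)
(o*67)*f = ((35/12)*67)*(-361) = (2345/12)*(-361) = -846545/12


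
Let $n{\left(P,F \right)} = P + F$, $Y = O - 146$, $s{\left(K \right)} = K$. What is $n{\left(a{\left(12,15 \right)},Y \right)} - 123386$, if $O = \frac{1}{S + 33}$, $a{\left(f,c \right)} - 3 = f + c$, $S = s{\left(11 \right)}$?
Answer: $- \frac{5434087}{44} \approx -1.235 \cdot 10^{5}$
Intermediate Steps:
$S = 11$
$a{\left(f,c \right)} = 3 + c + f$ ($a{\left(f,c \right)} = 3 + \left(f + c\right) = 3 + \left(c + f\right) = 3 + c + f$)
$O = \frac{1}{44}$ ($O = \frac{1}{11 + 33} = \frac{1}{44} \approx 0.022727$)
$Y = - \frac{6423}{44}$ ($Y = \frac{1}{44} - 146 = - \frac{6423}{44} \approx -145.98$)
$n{\left(P,F \right)} = F + P$
$n{\left(a{\left(12,15 \right)},Y \right)} - 123386 = \left(- \frac{6423}{44} + \left(3 + 15 + 12\right)\right) - 123386 = \left(- \frac{6423}{44} + 30\right) - 123386 = - \frac{5103}{44} - 123386 = - \frac{5434087}{44}$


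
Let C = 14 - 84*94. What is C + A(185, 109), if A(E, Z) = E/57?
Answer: -449089/57 ≈ -7878.8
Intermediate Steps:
C = -7882 (C = 14 - 7896 = -7882)
A(E, Z) = E/57 (A(E, Z) = E*(1/57) = E/57)
C + A(185, 109) = -7882 + (1/57)*185 = -7882 + 185/57 = -449089/57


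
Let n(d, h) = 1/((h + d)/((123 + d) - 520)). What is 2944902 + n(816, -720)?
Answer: 282711011/96 ≈ 2.9449e+6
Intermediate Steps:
n(d, h) = (-397 + d)/(d + h) (n(d, h) = 1/((d + h)/(-397 + d)) = (-397 + d)/(d + h))
2944902 + n(816, -720) = 2944902 + (-397 + 816)/(816 - 720) = 2944902 + 419/96 = 282711011/96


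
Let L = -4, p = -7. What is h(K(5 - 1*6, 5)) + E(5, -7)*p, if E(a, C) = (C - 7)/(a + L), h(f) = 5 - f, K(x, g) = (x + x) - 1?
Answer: 106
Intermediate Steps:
K(x, g) = -1 + 2*x (K(x, g) = 2*x - 1 = -1 + 2*x)
E(a, C) = (-7 + C)/(-4 + a) (E(a, C) = (C - 7)/(a - 4) = (-7 + C)/(-4 + a))
h(K(5 - 1*6, 5)) + E(5, -7)*p = (5 - (-1 + 2*(5 - 1*6))) + ((-7 - 7)/(-4 + 5))*(-7) = (5 - (-1 + 2*(5 - 6))) + (-14/1)*(-7) = (5 - (-1 + 2*(-1))) + (1*(-14))*(-7) = (5 - (-1 - 2)) - 14*(-7) = (5 - 1*(-3)) + 98 = (5 + 3) + 98 = 8 + 98 = 106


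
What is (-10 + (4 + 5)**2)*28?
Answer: 1988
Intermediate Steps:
(-10 + (4 + 5)**2)*28 = (-10 + 9**2)*28 = (-10 + 81)*28 = 71*28 = 1988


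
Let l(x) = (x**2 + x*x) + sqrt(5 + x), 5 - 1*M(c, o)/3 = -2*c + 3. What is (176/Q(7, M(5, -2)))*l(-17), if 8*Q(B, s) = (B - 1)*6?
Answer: 203456/9 + 704*I*sqrt(3)/9 ≈ 22606.0 + 135.48*I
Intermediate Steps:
M(c, o) = 6 + 6*c (M(c, o) = 15 - 3*(-2*c + 3) = 15 - 3*(3 - 2*c) = 15 + (-9 + 6*c) = 6 + 6*c)
l(x) = sqrt(5 + x) + 2*x**2 (l(x) = (x**2 + x**2) + sqrt(5 + x) = 2*x**2 + sqrt(5 + x) = sqrt(5 + x) + 2*x**2)
Q(B, s) = -3/4 + 3*B/4 (Q(B, s) = ((B - 1)*6)/8 = ((-1 + B)*6)/8 = (-6 + 6*B)/8 = -3/4 + 3*B/4)
(176/Q(7, M(5, -2)))*l(-17) = (176/(-3/4 + (3/4)*7))*(sqrt(5 - 17) + 2*(-17)**2) = (176/(-3/4 + 21/4))*(sqrt(-12) + 2*289) = (176/(9/2))*(2*I*sqrt(3) + 578) = (176*(2/9))*(578 + 2*I*sqrt(3)) = 352*(578 + 2*I*sqrt(3))/9 = 203456/9 + 704*I*sqrt(3)/9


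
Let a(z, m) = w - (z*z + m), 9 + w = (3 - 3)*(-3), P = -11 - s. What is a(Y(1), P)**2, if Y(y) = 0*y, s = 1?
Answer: 9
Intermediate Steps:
Y(y) = 0
P = -12 (P = -11 - 1*1 = -11 - 1 = -12)
w = -9 (w = -9 + (3 - 3)*(-3) = -9 + 0*(-3) = -9 + 0 = -9)
a(z, m) = -9 - m - z**2 (a(z, m) = -9 - (z*z + m) = -9 - (z**2 + m) = -9 - (m + z**2) = -9 + (-m - z**2) = -9 - m - z**2)
a(Y(1), P)**2 = (-9 - 1*(-12) - 1*0**2)**2 = (-9 + 12 - 1*0)**2 = (-9 + 12 + 0)**2 = 3**2 = 9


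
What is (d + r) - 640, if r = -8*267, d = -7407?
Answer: -10183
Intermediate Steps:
r = -2136
(d + r) - 640 = (-7407 - 2136) - 640 = -9543 - 640 = -10183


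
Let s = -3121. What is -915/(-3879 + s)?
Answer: 183/1400 ≈ 0.13071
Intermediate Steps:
-915/(-3879 + s) = -915/(-3879 - 3121) = -915/(-7000) = -915*(-1/7000) = 183/1400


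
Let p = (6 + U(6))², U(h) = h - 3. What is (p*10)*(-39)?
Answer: -31590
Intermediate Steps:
U(h) = -3 + h
p = 81 (p = (6 + (-3 + 6))² = (6 + 3)² = 9² = 81)
(p*10)*(-39) = (81*10)*(-39) = 810*(-39) = -31590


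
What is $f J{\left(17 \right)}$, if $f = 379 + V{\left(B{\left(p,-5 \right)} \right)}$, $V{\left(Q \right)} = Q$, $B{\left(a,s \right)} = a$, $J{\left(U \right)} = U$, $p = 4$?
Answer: $6511$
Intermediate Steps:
$f = 383$ ($f = 379 + 4 = 383$)
$f J{\left(17 \right)} = 383 \cdot 17 = 6511$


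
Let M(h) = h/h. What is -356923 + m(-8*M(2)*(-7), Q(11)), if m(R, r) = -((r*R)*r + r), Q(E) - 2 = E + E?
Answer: -389203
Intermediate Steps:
M(h) = 1
Q(E) = 2 + 2*E (Q(E) = 2 + (E + E) = 2 + 2*E)
m(R, r) = -r - R*r² (m(R, r) = -((R*r)*r + r) = -(R*r² + r) = -(r + R*r²) = -r - R*r²)
-356923 + m(-8*M(2)*(-7), Q(11)) = -356923 - (2 + 2*11)*(1 + (-8*1*(-7))*(2 + 2*11)) = -356923 - (2 + 22)*(1 + (-8*(-7))*(2 + 22)) = -356923 - 1*24*(1 + 56*24) = -356923 - 1*24*(1 + 1344) = -356923 - 1*24*1345 = -356923 - 32280 = -389203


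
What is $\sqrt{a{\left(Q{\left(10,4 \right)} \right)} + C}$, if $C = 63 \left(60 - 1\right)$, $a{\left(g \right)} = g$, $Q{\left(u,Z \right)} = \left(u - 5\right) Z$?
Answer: $\sqrt{3737} \approx 61.131$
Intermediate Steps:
$Q{\left(u,Z \right)} = Z \left(-5 + u\right)$ ($Q{\left(u,Z \right)} = \left(-5 + u\right) Z = Z \left(-5 + u\right)$)
$C = 3717$ ($C = 63 \cdot 59 = 3717$)
$\sqrt{a{\left(Q{\left(10,4 \right)} \right)} + C} = \sqrt{4 \left(-5 + 10\right) + 3717} = \sqrt{4 \cdot 5 + 3717} = \sqrt{20 + 3717} = \sqrt{3737}$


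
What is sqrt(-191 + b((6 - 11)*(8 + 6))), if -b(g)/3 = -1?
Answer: 2*I*sqrt(47) ≈ 13.711*I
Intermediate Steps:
b(g) = 3 (b(g) = -3*(-1) = 3)
sqrt(-191 + b((6 - 11)*(8 + 6))) = sqrt(-191 + 3) = sqrt(-188) = 2*I*sqrt(47)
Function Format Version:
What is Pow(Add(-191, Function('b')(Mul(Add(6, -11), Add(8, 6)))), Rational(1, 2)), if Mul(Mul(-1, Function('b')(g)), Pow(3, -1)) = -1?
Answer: Mul(2, I, Pow(47, Rational(1, 2))) ≈ Mul(13.711, I)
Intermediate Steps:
Function('b')(g) = 3 (Function('b')(g) = Mul(-3, -1) = 3)
Pow(Add(-191, Function('b')(Mul(Add(6, -11), Add(8, 6)))), Rational(1, 2)) = Pow(Add(-191, 3), Rational(1, 2)) = Pow(-188, Rational(1, 2)) = Mul(2, I, Pow(47, Rational(1, 2)))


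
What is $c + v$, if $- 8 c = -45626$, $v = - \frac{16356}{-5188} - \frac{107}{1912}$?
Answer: $\frac{14150963747}{2479864} \approx 5706.3$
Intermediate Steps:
$v = \frac{7679389}{2479864}$ ($v = \left(-16356\right) \left(- \frac{1}{5188}\right) - \frac{107}{1912} = \frac{4089}{1297} - \frac{107}{1912} = \frac{7679389}{2479864} \approx 3.0967$)
$c = \frac{22813}{4}$ ($c = \left(- \frac{1}{8}\right) \left(-45626\right) = \frac{22813}{4} \approx 5703.3$)
$c + v = \frac{22813}{4} + \frac{7679389}{2479864} = \frac{14150963747}{2479864}$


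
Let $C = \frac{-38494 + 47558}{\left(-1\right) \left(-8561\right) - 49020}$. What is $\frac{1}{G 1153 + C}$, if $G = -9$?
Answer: $- \frac{40459}{419852107} \approx -9.6365 \cdot 10^{-5}$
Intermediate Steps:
$C = - \frac{9064}{40459}$ ($C = \frac{9064}{8561 - 49020} = \frac{9064}{-40459} = 9064 \left(- \frac{1}{40459}\right) = - \frac{9064}{40459} \approx -0.22403$)
$\frac{1}{G 1153 + C} = \frac{1}{\left(-9\right) 1153 - \frac{9064}{40459}} = \frac{1}{-10377 - \frac{9064}{40459}} = \frac{1}{- \frac{419852107}{40459}} = - \frac{40459}{419852107}$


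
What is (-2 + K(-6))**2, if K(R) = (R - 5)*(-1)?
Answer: 81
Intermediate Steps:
K(R) = 5 - R (K(R) = (-5 + R)*(-1) = 5 - R)
(-2 + K(-6))**2 = (-2 + (5 - 1*(-6)))**2 = (-2 + (5 + 6))**2 = (-2 + 11)**2 = 9**2 = 81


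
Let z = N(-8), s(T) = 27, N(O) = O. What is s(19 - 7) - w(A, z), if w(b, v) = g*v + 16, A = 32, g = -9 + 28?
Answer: 163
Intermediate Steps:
g = 19
z = -8
w(b, v) = 16 + 19*v (w(b, v) = 19*v + 16 = 16 + 19*v)
s(19 - 7) - w(A, z) = 27 - (16 + 19*(-8)) = 27 - (16 - 152) = 27 - 1*(-136) = 27 + 136 = 163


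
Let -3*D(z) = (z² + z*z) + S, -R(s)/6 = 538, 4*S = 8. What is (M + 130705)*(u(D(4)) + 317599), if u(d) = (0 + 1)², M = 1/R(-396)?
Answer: 33500109676600/807 ≈ 4.1512e+10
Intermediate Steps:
S = 2 (S = (¼)*8 = 2)
R(s) = -3228 (R(s) = -6*538 = -3228)
D(z) = -⅔ - 2*z²/3 (D(z) = -((z² + z*z) + 2)/3 = -((z² + z²) + 2)/3 = -(2*z² + 2)/3 = -(2 + 2*z²)/3 = -⅔ - 2*z²/3)
M = -1/3228 (M = 1/(-3228) = -1/3228 ≈ -0.00030979)
u(d) = 1 (u(d) = 1² = 1)
(M + 130705)*(u(D(4)) + 317599) = (-1/3228 + 130705)*(1 + 317599) = (421915739/3228)*317600 = 33500109676600/807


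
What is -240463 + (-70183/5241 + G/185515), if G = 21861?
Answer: -233811260570989/972284115 ≈ -2.4048e+5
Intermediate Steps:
-240463 + (-70183/5241 + G/185515) = -240463 + (-70183/5241 + 21861/185515) = -240463 - 12905425744/972284115 = -233811260570989/972284115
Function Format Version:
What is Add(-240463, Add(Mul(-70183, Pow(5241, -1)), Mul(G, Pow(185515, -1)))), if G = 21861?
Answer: Rational(-233811260570989, 972284115) ≈ -2.4048e+5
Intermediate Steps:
Add(-240463, Add(Mul(-70183, Pow(5241, -1)), Mul(G, Pow(185515, -1)))) = Add(-240463, Add(Mul(-70183, Pow(5241, -1)), Mul(21861, Pow(185515, -1)))) = Add(-240463, Add(Mul(-70183, Rational(1, 5241)), Mul(21861, Rational(1, 185515)))) = Add(-240463, Add(Rational(-70183, 5241), Rational(21861, 185515))) = Add(-240463, Rational(-12905425744, 972284115)) = Rational(-233811260570989, 972284115)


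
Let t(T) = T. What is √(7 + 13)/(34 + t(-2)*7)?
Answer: √5/10 ≈ 0.22361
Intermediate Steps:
√(7 + 13)/(34 + t(-2)*7) = √(7 + 13)/(34 - 2*7) = √20/(34 - 14) = (2*√5)/20 = √5/10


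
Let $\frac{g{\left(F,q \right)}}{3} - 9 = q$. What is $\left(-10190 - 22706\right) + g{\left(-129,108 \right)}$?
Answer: $-32545$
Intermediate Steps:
$g{\left(F,q \right)} = 27 + 3 q$
$\left(-10190 - 22706\right) + g{\left(-129,108 \right)} = \left(-10190 - 22706\right) + \left(27 + 3 \cdot 108\right) = -32896 + \left(27 + 324\right) = -32896 + 351 = -32545$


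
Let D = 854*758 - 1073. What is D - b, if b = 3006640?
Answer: -2360381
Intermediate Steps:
D = 646259 (D = 647332 - 1073 = 646259)
D - b = 646259 - 1*3006640 = 646259 - 3006640 = -2360381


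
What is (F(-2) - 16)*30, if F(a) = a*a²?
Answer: -720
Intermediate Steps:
F(a) = a³
(F(-2) - 16)*30 = ((-2)³ - 16)*30 = (-8 - 16)*30 = -24*30 = -720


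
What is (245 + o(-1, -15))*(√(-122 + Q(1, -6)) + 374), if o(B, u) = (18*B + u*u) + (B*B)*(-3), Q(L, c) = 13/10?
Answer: 167926 + 449*I*√12070/10 ≈ 1.6793e+5 + 4932.9*I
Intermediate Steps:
Q(L, c) = 13/10 (Q(L, c) = 13*(⅒) = 13/10)
o(B, u) = u² - 3*B² + 18*B (o(B, u) = (18*B + u²) + B²*(-3) = (u² + 18*B) - 3*B² = u² - 3*B² + 18*B)
(245 + o(-1, -15))*(√(-122 + Q(1, -6)) + 374) = (245 + ((-15)² - 3*(-1)² + 18*(-1)))*(√(-122 + 13/10) + 374) = (245 + (225 - 3*1 - 18))*(√(-1207/10) + 374) = (245 + (225 - 3 - 18))*(I*√12070/10 + 374) = (245 + 204)*(374 + I*√12070/10) = 449*(374 + I*√12070/10) = 167926 + 449*I*√12070/10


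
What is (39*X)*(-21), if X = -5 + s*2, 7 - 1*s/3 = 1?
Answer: -25389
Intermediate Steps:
s = 18 (s = 21 - 3*1 = 21 - 3 = 18)
X = 31 (X = -5 + 18*2 = -5 + 36 = 31)
(39*X)*(-21) = (39*31)*(-21) = 1209*(-21) = -25389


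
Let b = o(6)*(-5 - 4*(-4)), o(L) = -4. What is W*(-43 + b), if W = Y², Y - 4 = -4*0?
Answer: -1392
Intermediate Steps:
Y = 4 (Y = 4 - 4*0 = 4 + 0 = 4)
W = 16 (W = 4² = 16)
b = -44 (b = -4*(-5 - 4*(-4)) = -4*(-5 + 16) = -4*11 = -44)
W*(-43 + b) = 16*(-43 - 44) = 16*(-87) = -1392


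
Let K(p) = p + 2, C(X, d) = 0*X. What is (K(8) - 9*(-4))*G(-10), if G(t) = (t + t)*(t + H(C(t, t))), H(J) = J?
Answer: 9200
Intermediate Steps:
C(X, d) = 0
K(p) = 2 + p
G(t) = 2*t² (G(t) = (t + t)*(t + 0) = (2*t)*t = 2*t²)
(K(8) - 9*(-4))*G(-10) = ((2 + 8) - 9*(-4))*(2*(-10)²) = (10 + 36)*(2*100) = 46*200 = 9200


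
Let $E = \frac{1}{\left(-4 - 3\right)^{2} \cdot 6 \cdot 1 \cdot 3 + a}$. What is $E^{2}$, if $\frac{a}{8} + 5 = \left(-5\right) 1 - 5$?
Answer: $\frac{1}{580644} \approx 1.7222 \cdot 10^{-6}$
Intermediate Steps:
$a = -120$ ($a = -40 + 8 \left(\left(-5\right) 1 - 5\right) = -40 + 8 \left(-5 - 5\right) = -40 + 8 \left(-10\right) = -40 - 80 = -120$)
$E = \frac{1}{762}$ ($E = \frac{1}{\left(-4 - 3\right)^{2} \cdot 6 \cdot 1 \cdot 3 - 120} = \frac{1}{\left(-7\right)^{2} \cdot 6 \cdot 1 \cdot 3 - 120} = \frac{1}{49 \cdot 6 \cdot 1 \cdot 3 - 120} = \frac{1}{294 \cdot 1 \cdot 3 - 120} = \frac{1}{294 \cdot 3 - 120} = \frac{1}{882 - 120} = \frac{1}{762} \approx 0.0013123$)
$E^{2} = \left(\frac{1}{762}\right)^{2} = \frac{1}{580644}$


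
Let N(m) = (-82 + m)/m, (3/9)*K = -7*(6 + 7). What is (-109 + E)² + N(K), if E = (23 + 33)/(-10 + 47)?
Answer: 4318398412/373737 ≈ 11555.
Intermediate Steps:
E = 56/37 ≈ 1.5135
K = -273 (K = 3*(-7*(6 + 7)) = 3*(-7*13) = 3*(-91) = -273)
N(m) = (-82 + m)/m
(-109 + E)² + N(K) = (-109 + 56/37)² + (-82 - 273)/(-273) = (-3977/37)² - 1/273*(-355) = 15816529/1369 + 355/273 = 4318398412/373737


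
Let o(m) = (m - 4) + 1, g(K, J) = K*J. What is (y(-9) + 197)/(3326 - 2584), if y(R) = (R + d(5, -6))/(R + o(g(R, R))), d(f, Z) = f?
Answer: 13589/51198 ≈ 0.26542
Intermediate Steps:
g(K, J) = J*K
o(m) = -3 + m (o(m) = (-4 + m) + 1 = -3 + m)
y(R) = (5 + R)/(-3 + R + R²) (y(R) = (R + 5)/(R + (-3 + R*R)) = (5 + R)/(R + (-3 + R²)) = (5 + R)/(-3 + R + R²))
(y(-9) + 197)/(3326 - 2584) = ((5 - 9)/(-3 - 9 + (-9)²) + 197)/(3326 - 2584) = (-4/(-3 - 9 + 81) + 197)/742 = (-4/69 + 197)*(1/742) = (13589/69)*(1/742) = 13589/51198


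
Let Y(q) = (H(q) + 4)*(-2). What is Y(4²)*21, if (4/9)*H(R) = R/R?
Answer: -525/2 ≈ -262.50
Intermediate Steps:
H(R) = 9/4 (H(R) = 9*(R/R)/4 = (9/4)*1 = 9/4)
Y(q) = -25/2 (Y(q) = (9/4 + 4)*(-2) = (25/4)*(-2) = -25/2)
Y(4²)*21 = -25/2*21 = -525/2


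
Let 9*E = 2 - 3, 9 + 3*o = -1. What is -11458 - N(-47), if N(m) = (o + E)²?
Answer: -929059/81 ≈ -11470.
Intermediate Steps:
o = -10/3 (o = -3 + (⅓)*(-1) = -3 - ⅓ = -10/3 ≈ -3.3333)
E = -⅑ (E = (2 - 3)/9 = (⅑)*(-1) = -⅑ ≈ -0.11111)
N(m) = 961/81 (N(m) = (-10/3 - ⅑)² = (-31/9)² = 961/81)
-11458 - N(-47) = -11458 - 1*961/81 = -11458 - 961/81 = -929059/81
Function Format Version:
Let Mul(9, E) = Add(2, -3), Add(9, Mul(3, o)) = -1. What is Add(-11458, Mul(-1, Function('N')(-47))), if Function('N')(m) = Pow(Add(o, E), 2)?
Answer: Rational(-929059, 81) ≈ -11470.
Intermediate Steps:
o = Rational(-10, 3) (o = Add(-3, Mul(Rational(1, 3), -1)) = Add(-3, Rational(-1, 3)) = Rational(-10, 3) ≈ -3.3333)
E = Rational(-1, 9) (E = Mul(Rational(1, 9), Add(2, -3)) = Mul(Rational(1, 9), -1) = Rational(-1, 9) ≈ -0.11111)
Function('N')(m) = Rational(961, 81) (Function('N')(m) = Pow(Add(Rational(-10, 3), Rational(-1, 9)), 2) = Pow(Rational(-31, 9), 2) = Rational(961, 81))
Add(-11458, Mul(-1, Function('N')(-47))) = Add(-11458, Mul(-1, Rational(961, 81))) = Add(-11458, Rational(-961, 81)) = Rational(-929059, 81)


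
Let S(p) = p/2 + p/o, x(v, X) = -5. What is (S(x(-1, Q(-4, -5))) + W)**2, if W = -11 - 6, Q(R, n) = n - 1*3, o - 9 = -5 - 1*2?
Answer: 484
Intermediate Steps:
o = 2 (o = 9 + (-5 - 1*2) = 9 + (-5 - 2) = 9 - 7 = 2)
Q(R, n) = -3 + n (Q(R, n) = n - 3 = -3 + n)
S(p) = p (S(p) = p/2 + p/2 = p)
W = -17
(S(x(-1, Q(-4, -5))) + W)**2 = (-5 - 17)**2 = (-22)**2 = 484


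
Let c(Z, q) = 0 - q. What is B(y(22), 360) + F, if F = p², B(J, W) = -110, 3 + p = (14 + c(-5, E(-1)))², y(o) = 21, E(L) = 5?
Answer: 5974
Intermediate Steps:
c(Z, q) = -q
p = 78 (p = -3 + (14 - 1*5)² = -3 + (14 - 5)² = -3 + 9² = -3 + 81 = 78)
F = 6084 (F = 78² = 6084)
B(y(22), 360) + F = -110 + 6084 = 5974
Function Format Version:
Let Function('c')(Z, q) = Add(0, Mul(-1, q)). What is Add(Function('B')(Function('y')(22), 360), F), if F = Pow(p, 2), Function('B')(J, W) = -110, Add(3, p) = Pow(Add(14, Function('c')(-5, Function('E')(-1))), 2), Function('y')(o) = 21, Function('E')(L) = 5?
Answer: 5974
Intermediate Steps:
Function('c')(Z, q) = Mul(-1, q)
p = 78 (p = Add(-3, Pow(Add(14, Mul(-1, 5)), 2)) = Add(-3, Pow(Add(14, -5), 2)) = Add(-3, Pow(9, 2)) = Add(-3, 81) = 78)
F = 6084 (F = Pow(78, 2) = 6084)
Add(Function('B')(Function('y')(22), 360), F) = Add(-110, 6084) = 5974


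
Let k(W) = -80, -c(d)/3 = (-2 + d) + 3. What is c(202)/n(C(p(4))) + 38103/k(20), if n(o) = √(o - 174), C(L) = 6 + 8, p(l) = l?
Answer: -38103/80 + 609*I*√10/40 ≈ -476.29 + 48.146*I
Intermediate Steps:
c(d) = -3 - 3*d (c(d) = -3*((-2 + d) + 3) = -3*(1 + d) = -3 - 3*d)
C(L) = 14
n(o) = √(-174 + o)
c(202)/n(C(p(4))) + 38103/k(20) = (-3 - 3*202)/(√(-174 + 14)) + 38103/(-80) = (-3 - 606)/(√(-160)) + 38103*(-1/80) = -609*(-I*√10/40) - 38103/80 = -(-609)*I*√10/40 - 38103/80 = 609*I*√10/40 - 38103/80 = -38103/80 + 609*I*√10/40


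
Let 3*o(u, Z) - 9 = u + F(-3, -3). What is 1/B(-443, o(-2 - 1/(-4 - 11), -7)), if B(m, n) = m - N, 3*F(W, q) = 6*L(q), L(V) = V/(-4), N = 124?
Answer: -1/567 ≈ -0.0017637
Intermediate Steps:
L(V) = -V/4 (L(V) = V*(-¼) = -V/4)
F(W, q) = -q/2 (F(W, q) = (6*(-q/4))/3 = (-3*q/2)/3 = -q/2)
o(u, Z) = 7/2 + u/3 (o(u, Z) = 3 + (u - ½*(-3))/3 = 3 + (u + 3/2)/3 = 3 + (3/2 + u)/3 = 3 + (½ + u/3) = 7/2 + u/3)
B(m, n) = -124 + m (B(m, n) = m - 1*124 = m - 124 = -124 + m)
1/B(-443, o(-2 - 1/(-4 - 11), -7)) = 1/(-124 - 443) = 1/(-567) = -1/567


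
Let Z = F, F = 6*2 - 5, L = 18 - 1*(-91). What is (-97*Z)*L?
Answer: -74011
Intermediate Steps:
L = 109 (L = 18 + 91 = 109)
F = 7 (F = 12 - 5 = 7)
Z = 7
(-97*Z)*L = -97*7*109 = -679*109 = -74011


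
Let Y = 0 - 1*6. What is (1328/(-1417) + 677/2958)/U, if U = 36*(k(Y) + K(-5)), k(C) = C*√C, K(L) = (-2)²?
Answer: -2968915/8751822768 - 2968915*I*√6/5834548512 ≈ -0.00033923 - 0.0012464*I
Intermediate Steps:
K(L) = 4
Y = -6 (Y = 0 - 6 = -6)
k(C) = C^(3/2)
U = 144 - 216*I*√6 (U = 36*((-6)^(3/2) + 4) = 36*(-6*I*√6 + 4) = 36*(4 - 6*I*√6) = 144 - 216*I*√6 ≈ 144.0 - 529.09*I)
(1328/(-1417) + 677/2958)/U = (1328/(-1417) + 677/2958)/(144 - 216*I*√6) = (1328*(-1/1417) + 677*(1/2958))/(144 - 216*I*√6) = (-1328/1417 + 677/2958)/(144 - 216*I*√6) = -2968915/(4191486*(144 - 216*I*√6))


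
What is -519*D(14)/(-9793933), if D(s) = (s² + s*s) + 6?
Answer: 206562/9793933 ≈ 0.021091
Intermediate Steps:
D(s) = 6 + 2*s² (D(s) = (s² + s²) + 6 = 2*s² + 6 = 6 + 2*s²)
-519*D(14)/(-9793933) = -519*(6 + 2*14²)/(-9793933) = -519*(6 + 2*196)*(-1/9793933) = -519*(6 + 392)*(-1/9793933) = -519*398*(-1/9793933) = -206562*(-1/9793933) = 206562/9793933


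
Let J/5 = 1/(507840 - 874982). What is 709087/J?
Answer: -260335619354/5 ≈ -5.2067e+10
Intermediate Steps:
J = -5/367142 (J = 5/(507840 - 874982) = 5/(-367142) = 5*(-1/367142) = -5/367142 ≈ -1.3619e-5)
709087/J = 709087/(-5/367142) = 709087*(-367142/5) = -260335619354/5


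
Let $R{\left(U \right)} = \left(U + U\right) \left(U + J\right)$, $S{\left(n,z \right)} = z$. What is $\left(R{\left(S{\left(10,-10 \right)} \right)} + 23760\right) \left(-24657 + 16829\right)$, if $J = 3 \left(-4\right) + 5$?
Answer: $-188654800$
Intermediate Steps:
$J = -7$ ($J = -12 + 5 = -7$)
$R{\left(U \right)} = 2 U \left(-7 + U\right)$ ($R{\left(U \right)} = \left(U + U\right) \left(U - 7\right) = 2 U \left(-7 + U\right)$)
$\left(R{\left(S{\left(10,-10 \right)} \right)} + 23760\right) \left(-24657 + 16829\right) = \left(2 \left(-10\right) \left(-7 - 10\right) + 23760\right) \left(-24657 + 16829\right) = \left(2 \left(-10\right) \left(-17\right) + 23760\right) \left(-7828\right) = \left(340 + 23760\right) \left(-7828\right) = 24100 \left(-7828\right) = -188654800$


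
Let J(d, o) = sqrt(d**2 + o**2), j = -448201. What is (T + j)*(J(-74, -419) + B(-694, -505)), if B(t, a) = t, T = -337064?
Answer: 544973910 - 785265*sqrt(181037) ≈ 2.1086e+8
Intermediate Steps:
(T + j)*(J(-74, -419) + B(-694, -505)) = (-337064 - 448201)*(sqrt((-74)**2 + (-419)**2) - 694) = -785265*(sqrt(5476 + 175561) - 694) = -785265*(sqrt(181037) - 694) = -785265*(-694 + sqrt(181037)) = 544973910 - 785265*sqrt(181037)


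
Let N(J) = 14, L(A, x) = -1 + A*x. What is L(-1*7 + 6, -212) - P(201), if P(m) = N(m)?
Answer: 197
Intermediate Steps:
P(m) = 14
L(-1*7 + 6, -212) - P(201) = (-1 + (-1*7 + 6)*(-212)) - 1*14 = (-1 + (-7 + 6)*(-212)) - 14 = (-1 - 1*(-212)) - 14 = (-1 + 212) - 14 = 211 - 14 = 197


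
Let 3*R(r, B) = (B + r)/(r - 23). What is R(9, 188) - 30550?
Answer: -1283297/42 ≈ -30555.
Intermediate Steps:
R(r, B) = (B + r)/(3*(-23 + r)) (R(r, B) = ((B + r)/(r - 23))/3 = ((B + r)/(-23 + r))/3 = (B + r)/(3*(-23 + r)))
R(9, 188) - 30550 = (188 + 9)/(3*(-23 + 9)) - 30550 = (⅓)*197/(-14) - 30550 = (⅓)*(-1/14)*197 - 30550 = -197/42 - 30550 = -1283297/42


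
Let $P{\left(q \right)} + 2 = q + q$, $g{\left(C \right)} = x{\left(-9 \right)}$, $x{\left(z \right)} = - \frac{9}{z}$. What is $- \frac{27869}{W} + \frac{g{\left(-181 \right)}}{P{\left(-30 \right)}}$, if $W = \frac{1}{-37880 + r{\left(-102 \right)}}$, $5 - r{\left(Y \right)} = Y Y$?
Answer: $\frac{83420221961}{62} \approx 1.3455 \cdot 10^{9}$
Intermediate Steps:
$r{\left(Y \right)} = 5 - Y^{2}$ ($r{\left(Y \right)} = 5 - Y Y = 5 - Y^{2}$)
$g{\left(C \right)} = 1$ ($g{\left(C \right)} = - \frac{9}{-9} = \left(-9\right) \left(- \frac{1}{9}\right) = 1$)
$P{\left(q \right)} = -2 + 2 q$ ($P{\left(q \right)} = -2 + \left(q + q\right) = -2 + 2 q$)
$W = - \frac{1}{48279}$ ($W = \frac{1}{-37880 + \left(5 - \left(-102\right)^{2}\right)} = \frac{1}{-37880 + \left(5 - 10404\right)} = \frac{1}{-37880 - 10399} = \frac{1}{-48279} = - \frac{1}{48279} \approx -2.0713 \cdot 10^{-5}$)
$- \frac{27869}{W} + \frac{g{\left(-181 \right)}}{P{\left(-30 \right)}} = - \frac{27869}{- \frac{1}{48279}} + 1 \frac{1}{-2 + 2 \left(-30\right)} = \left(-27869\right) \left(-48279\right) + 1 \frac{1}{-2 - 60} = 1345487451 + 1 \frac{1}{-62} = 1345487451 + 1 \left(- \frac{1}{62}\right) = 1345487451 - \frac{1}{62} = \frac{83420221961}{62}$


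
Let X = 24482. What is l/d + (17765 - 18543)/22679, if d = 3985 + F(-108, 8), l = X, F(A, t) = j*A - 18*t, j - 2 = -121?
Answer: 542240124/378580547 ≈ 1.4323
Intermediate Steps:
j = -119 (j = 2 - 121 = -119)
F(A, t) = -119*A - 18*t
l = 24482
d = 16693 (d = 3985 + (-119*(-108) - 18*8) = 3985 + (12852 - 144) = 3985 + 12708 = 16693)
l/d + (17765 - 18543)/22679 = 24482/16693 + (17765 - 18543)/22679 = 24482*(1/16693) - 778*1/22679 = 24482/16693 - 778/22679 = 542240124/378580547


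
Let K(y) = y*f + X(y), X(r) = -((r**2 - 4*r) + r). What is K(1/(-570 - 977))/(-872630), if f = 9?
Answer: 3713/417677193934 ≈ 8.8896e-9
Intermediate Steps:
X(r) = -r**2 + 3*r (X(r) = -(r**2 - 3*r) = -r**2 + 3*r)
K(y) = 9*y + y*(3 - y) (K(y) = y*9 + y*(3 - y) = 9*y + y*(3 - y))
K(1/(-570 - 977))/(-872630) = ((12 - 1/(-570 - 977))/(-570 - 977))/(-872630) = ((12 - 1/(-1547))/(-1547))*(-1/872630) = -(12 - 1*(-1/1547))/1547*(-1/872630) = -(12 + 1/1547)/1547*(-1/872630) = -1/1547*18565/1547*(-1/872630) = -18565/2393209*(-1/872630) = 3713/417677193934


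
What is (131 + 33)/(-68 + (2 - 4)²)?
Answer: -41/16 ≈ -2.5625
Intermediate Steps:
(131 + 33)/(-68 + (2 - 4)²) = 164/(-68 + (-2)²) = 164/(-68 + 4) = 164/(-64) = -1/64*164 = -41/16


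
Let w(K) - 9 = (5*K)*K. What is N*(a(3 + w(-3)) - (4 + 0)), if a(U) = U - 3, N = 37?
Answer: 1850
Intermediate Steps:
w(K) = 9 + 5*K**2 (w(K) = 9 + (5*K)*K = 9 + 5*K**2)
a(U) = -3 + U
N*(a(3 + w(-3)) - (4 + 0)) = 37*((-3 + (3 + (9 + 5*(-3)**2))) - (4 + 0)) = 37*((-3 + (3 + (9 + 5*9))) - 1*4) = 37*((-3 + (3 + (9 + 45))) - 4) = 37*((-3 + (3 + 54)) - 4) = 37*((-3 + 57) - 4) = 37*(54 - 4) = 37*50 = 1850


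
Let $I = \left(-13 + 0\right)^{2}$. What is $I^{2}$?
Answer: $28561$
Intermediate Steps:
$I = 169$ ($I = \left(-13\right)^{2} = 169$)
$I^{2} = 169^{2} = 28561$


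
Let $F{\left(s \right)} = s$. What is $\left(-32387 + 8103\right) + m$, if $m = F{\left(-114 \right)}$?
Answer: $-24398$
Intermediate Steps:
$m = -114$
$\left(-32387 + 8103\right) + m = \left(-32387 + 8103\right) - 114 = -24284 - 114 = -24398$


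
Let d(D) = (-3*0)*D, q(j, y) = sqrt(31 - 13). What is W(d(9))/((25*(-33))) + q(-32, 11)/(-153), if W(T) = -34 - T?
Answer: 34/825 - sqrt(2)/51 ≈ 0.013482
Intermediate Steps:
q(j, y) = 3*sqrt(2) (q(j, y) = sqrt(18) = 3*sqrt(2))
d(D) = 0 (d(D) = 0*D = 0)
W(d(9))/((25*(-33))) + q(-32, 11)/(-153) = (-34 - 1*0)/((25*(-33))) + (3*sqrt(2))/(-153) = (-34 + 0)/(-825) + (3*sqrt(2))*(-1/153) = -34*(-1/825) - sqrt(2)/51 = 34/825 - sqrt(2)/51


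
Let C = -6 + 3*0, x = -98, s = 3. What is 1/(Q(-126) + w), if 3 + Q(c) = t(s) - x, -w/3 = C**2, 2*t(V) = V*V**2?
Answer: 2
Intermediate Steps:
t(V) = V**3/2 (t(V) = (V*V**2)/2 = V**3/2)
C = -6 (C = -6 + 0 = -6)
w = -108 (w = -3*(-6)**2 = -3*36 = -108)
Q(c) = 217/2 (Q(c) = -3 + ((1/2)*3**3 - 1*(-98)) = -3 + ((1/2)*27 + 98) = -3 + (27/2 + 98) = -3 + 223/2 = 217/2)
1/(Q(-126) + w) = 1/(217/2 - 108) = 1/(1/2) = 2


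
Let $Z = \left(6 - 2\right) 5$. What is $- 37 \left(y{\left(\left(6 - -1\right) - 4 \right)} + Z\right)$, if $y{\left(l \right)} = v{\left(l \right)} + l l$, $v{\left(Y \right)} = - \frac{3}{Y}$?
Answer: $-1036$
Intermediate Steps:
$y{\left(l \right)} = l^{2} - \frac{3}{l}$ ($y{\left(l \right)} = - \frac{3}{l} + l l = - \frac{3}{l} + l^{2} = l^{2} - \frac{3}{l}$)
$Z = 20$ ($Z = 4 \cdot 5 = 20$)
$- 37 \left(y{\left(\left(6 - -1\right) - 4 \right)} + Z\right) = - 37 \left(\frac{-3 + \left(\left(6 - -1\right) - 4\right)^{3}}{\left(6 - -1\right) - 4} + 20\right) = - 37 \left(\frac{-3 + \left(\left(6 + 1\right) - 4\right)^{3}}{\left(6 + 1\right) - 4} + 20\right) = - 37 \left(\frac{-3 + \left(7 - 4\right)^{3}}{7 - 4} + 20\right) = - 37 \left(\frac{-3 + 3^{3}}{3} + 20\right) = - 37 \left(\frac{-3 + 27}{3} + 20\right) = - 37 \left(\frac{1}{3} \cdot 24 + 20\right) = - 37 \left(8 + 20\right) = \left(-37\right) 28 = -1036$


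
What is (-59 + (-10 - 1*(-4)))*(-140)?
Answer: 9100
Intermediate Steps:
(-59 + (-10 - 1*(-4)))*(-140) = (-59 + (-10 + 4))*(-140) = (-59 - 6)*(-140) = -65*(-140) = 9100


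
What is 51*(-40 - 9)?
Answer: -2499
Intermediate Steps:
51*(-40 - 9) = 51*(-49) = -2499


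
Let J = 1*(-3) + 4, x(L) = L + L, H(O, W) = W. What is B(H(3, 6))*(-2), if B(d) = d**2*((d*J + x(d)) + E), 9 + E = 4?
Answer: -936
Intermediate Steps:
E = -5 (E = -9 + 4 = -5)
x(L) = 2*L
J = 1 (J = -3 + 4 = 1)
B(d) = d**2*(-5 + 3*d) (B(d) = d**2*((d*1 + 2*d) - 5) = d**2*((d + 2*d) - 5) = d**2*(3*d - 5) = d**2*(-5 + 3*d))
B(H(3, 6))*(-2) = (6**2*(-5 + 3*6))*(-2) = (36*(-5 + 18))*(-2) = (36*13)*(-2) = 468*(-2) = -936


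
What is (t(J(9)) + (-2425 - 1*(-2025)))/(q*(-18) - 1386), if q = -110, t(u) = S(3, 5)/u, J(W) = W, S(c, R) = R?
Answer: -3595/5346 ≈ -0.67247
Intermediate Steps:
t(u) = 5/u
(t(J(9)) + (-2425 - 1*(-2025)))/(q*(-18) - 1386) = (5/9 + (-2425 - 1*(-2025)))/(-110*(-18) - 1386) = (5*(⅑) + (-2425 + 2025))/(1980 - 1386) = (5/9 - 400)/594 = -3595/9*1/594 = -3595/5346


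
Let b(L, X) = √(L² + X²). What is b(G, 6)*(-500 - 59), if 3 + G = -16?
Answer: -559*√397 ≈ -11138.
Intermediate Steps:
G = -19 (G = -3 - 16 = -19)
b(G, 6)*(-500 - 59) = √((-19)² + 6²)*(-500 - 59) = √(361 + 36)*(-559) = √397*(-559) = -559*√397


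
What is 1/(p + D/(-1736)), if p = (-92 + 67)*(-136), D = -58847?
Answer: 1736/5961247 ≈ 0.00029121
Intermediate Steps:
p = 3400 (p = -25*(-136) = 3400)
1/(p + D/(-1736)) = 1/(3400 - 58847/(-1736)) = 1/(3400 - 58847*(-1/1736)) = 1/(3400 + 58847/1736) = 1/(5961247/1736) = 1736/5961247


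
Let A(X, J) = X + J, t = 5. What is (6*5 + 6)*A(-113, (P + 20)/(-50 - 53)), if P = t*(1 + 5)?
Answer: -420804/103 ≈ -4085.5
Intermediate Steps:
P = 30 (P = 5*(1 + 5) = 5*6 = 30)
A(X, J) = J + X
(6*5 + 6)*A(-113, (P + 20)/(-50 - 53)) = (6*5 + 6)*((30 + 20)/(-50 - 53) - 113) = (30 + 6)*(50/(-103) - 113) = 36*(50*(-1/103) - 113) = 36*(-50/103 - 113) = 36*(-11689/103) = -420804/103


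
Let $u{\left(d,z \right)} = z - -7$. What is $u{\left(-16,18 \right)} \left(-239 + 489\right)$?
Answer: $6250$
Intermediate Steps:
$u{\left(d,z \right)} = 7 + z$ ($u{\left(d,z \right)} = z + 7 = 7 + z$)
$u{\left(-16,18 \right)} \left(-239 + 489\right) = \left(7 + 18\right) \left(-239 + 489\right) = 25 \cdot 250 = 6250$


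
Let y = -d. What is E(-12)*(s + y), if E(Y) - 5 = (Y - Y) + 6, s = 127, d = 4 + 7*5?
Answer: 968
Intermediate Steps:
d = 39 (d = 4 + 35 = 39)
E(Y) = 11 (E(Y) = 5 + ((Y - Y) + 6) = 5 + (0 + 6) = 5 + 6 = 11)
y = -39 (y = -1*39 = -39)
E(-12)*(s + y) = 11*(127 - 39) = 11*88 = 968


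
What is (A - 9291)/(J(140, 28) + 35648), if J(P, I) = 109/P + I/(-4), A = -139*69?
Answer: -881160/1663283 ≈ -0.52977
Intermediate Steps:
A = -9591
J(P, I) = 109/P - I/4 (J(P, I) = 109/P + I*(-¼) = 109/P - I/4)
(A - 9291)/(J(140, 28) + 35648) = (-9591 - 9291)/((109/140 - ¼*28) + 35648) = -18882/((109*(1/140) - 7) + 35648) = -18882/((109/140 - 7) + 35648) = -18882/(-871/140 + 35648) = -18882/4989849/140 = -18882*140/4989849 = -881160/1663283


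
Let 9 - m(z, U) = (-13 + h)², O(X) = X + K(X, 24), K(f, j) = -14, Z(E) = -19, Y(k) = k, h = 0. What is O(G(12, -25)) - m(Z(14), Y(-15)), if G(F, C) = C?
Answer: 121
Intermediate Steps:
O(X) = -14 + X (O(X) = X - 14 = -14 + X)
m(z, U) = -160 (m(z, U) = 9 - (-13 + 0)² = 9 - 1*(-13)² = 9 - 1*169 = 9 - 169 = -160)
O(G(12, -25)) - m(Z(14), Y(-15)) = (-14 - 25) - 1*(-160) = -39 + 160 = 121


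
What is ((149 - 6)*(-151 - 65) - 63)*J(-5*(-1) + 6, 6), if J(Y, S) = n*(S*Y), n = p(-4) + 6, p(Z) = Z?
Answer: -4085532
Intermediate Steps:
n = 2 (n = -4 + 6 = 2)
J(Y, S) = 2*S*Y (J(Y, S) = 2*(S*Y) = 2*S*Y)
((149 - 6)*(-151 - 65) - 63)*J(-5*(-1) + 6, 6) = ((149 - 6)*(-151 - 65) - 63)*(2*6*(-5*(-1) + 6)) = (143*(-216) - 63)*(2*6*(5 + 6)) = (-30888 - 63)*(2*6*11) = -30951*132 = -4085532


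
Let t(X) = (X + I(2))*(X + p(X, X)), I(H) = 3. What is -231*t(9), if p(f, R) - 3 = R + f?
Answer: -83160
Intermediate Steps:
p(f, R) = 3 + R + f (p(f, R) = 3 + (R + f) = 3 + R + f)
t(X) = (3 + X)*(3 + 3*X) (t(X) = (X + 3)*(X + (3 + X + X)) = (3 + X)*(X + (3 + 2*X)) = (3 + X)*(3 + 3*X))
-231*t(9) = -231*(9 + 3*9² + 12*9) = -231*(9 + 3*81 + 108) = -231*(9 + 243 + 108) = -231*360 = -83160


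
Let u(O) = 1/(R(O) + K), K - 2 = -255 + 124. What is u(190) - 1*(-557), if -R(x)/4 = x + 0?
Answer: 495172/889 ≈ 557.00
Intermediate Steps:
K = -129 (K = 2 + (-255 + 124) = 2 - 131 = -129)
R(x) = -4*x (R(x) = -4*(x + 0) = -4*x)
u(O) = 1/(-129 - 4*O) (u(O) = 1/(-4*O - 129) = 1/(-129 - 4*O))
u(190) - 1*(-557) = -1/(129 + 4*190) - 1*(-557) = -1/(129 + 760) + 557 = -1/889 + 557 = 495172/889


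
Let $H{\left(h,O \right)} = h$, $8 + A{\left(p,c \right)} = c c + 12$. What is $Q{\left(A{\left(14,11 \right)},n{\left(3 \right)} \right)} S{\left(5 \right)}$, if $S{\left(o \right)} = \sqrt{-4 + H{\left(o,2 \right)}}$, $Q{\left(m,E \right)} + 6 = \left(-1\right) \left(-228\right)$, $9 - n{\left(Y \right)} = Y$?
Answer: $222$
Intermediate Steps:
$A{\left(p,c \right)} = 4 + c^{2}$ ($A{\left(p,c \right)} = -8 + \left(c c + 12\right) = -8 + \left(c^{2} + 12\right) = -8 + \left(12 + c^{2}\right) = 4 + c^{2}$)
$n{\left(Y \right)} = 9 - Y$
$Q{\left(m,E \right)} = 222$ ($Q{\left(m,E \right)} = -6 - -228 = -6 + 228 = 222$)
$S{\left(o \right)} = \sqrt{-4 + o}$
$Q{\left(A{\left(14,11 \right)},n{\left(3 \right)} \right)} S{\left(5 \right)} = 222 \sqrt{-4 + 5} = 222 \sqrt{1} = 222 \cdot 1 = 222$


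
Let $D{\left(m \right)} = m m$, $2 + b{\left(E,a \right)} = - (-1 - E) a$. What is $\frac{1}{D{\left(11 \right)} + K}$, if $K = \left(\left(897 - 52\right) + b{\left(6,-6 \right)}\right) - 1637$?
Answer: $- \frac{1}{715} \approx -0.0013986$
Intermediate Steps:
$b{\left(E,a \right)} = -2 + a \left(1 + E\right)$ ($b{\left(E,a \right)} = -2 + - (-1 - E) a = -2 + \left(1 + E\right) a = -2 + a \left(1 + E\right)$)
$K = -836$ ($K = \left(\left(897 - 52\right) - 44\right) - 1637 = \left(845 - 44\right) - 1637 = 801 - 1637 = -836$)
$D{\left(m \right)} = m^{2}$
$\frac{1}{D{\left(11 \right)} + K} = \frac{1}{11^{2} - 836} = \frac{1}{121 - 836} = \frac{1}{-715} = - \frac{1}{715}$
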